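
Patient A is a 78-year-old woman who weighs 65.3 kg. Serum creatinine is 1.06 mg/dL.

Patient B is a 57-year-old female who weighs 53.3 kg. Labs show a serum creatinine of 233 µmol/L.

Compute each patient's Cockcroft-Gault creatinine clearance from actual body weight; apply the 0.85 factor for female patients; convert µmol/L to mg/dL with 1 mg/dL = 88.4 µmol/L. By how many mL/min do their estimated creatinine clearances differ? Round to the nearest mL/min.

Patient A: CrCl = (140 − 78) × 65.3 / (72 × 1.06) × 0.85 = 4048.6 / 76.32 × 0.85 ≈ 45.1 mL/min
Patient B: SCr = 233 / 88.4 = 2.636 mg/dL
Patient B: CrCl = (140 − 57) × 53.3 / (72 × 2.636) × 0.85 = 4423.9 / 189.79 × 0.85 ≈ 19.8 mL/min
|45.1 − 19.8| = 25.3 mL/min

25 mL/min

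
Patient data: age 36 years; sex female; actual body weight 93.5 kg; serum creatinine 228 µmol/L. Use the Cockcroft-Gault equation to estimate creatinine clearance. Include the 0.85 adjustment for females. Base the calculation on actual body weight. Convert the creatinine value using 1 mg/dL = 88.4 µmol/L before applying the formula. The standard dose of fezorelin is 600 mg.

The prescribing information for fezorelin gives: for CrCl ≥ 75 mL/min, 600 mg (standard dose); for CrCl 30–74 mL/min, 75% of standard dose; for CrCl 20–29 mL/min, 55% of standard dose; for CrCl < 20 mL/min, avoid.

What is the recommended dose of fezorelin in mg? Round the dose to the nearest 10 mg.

450 mg

SCr = 228 / 88.4 = 2.579 mg/dL
CrCl = (140 − 36) × 93.5 / (72 × 2.579) × 0.85 = 9724.0 / 185.69 × 0.85 ≈ 44.5 mL/min
CrCl ≈ 45 mL/min → bracket 30–74 mL/min.
75% of 600 mg = 450 mg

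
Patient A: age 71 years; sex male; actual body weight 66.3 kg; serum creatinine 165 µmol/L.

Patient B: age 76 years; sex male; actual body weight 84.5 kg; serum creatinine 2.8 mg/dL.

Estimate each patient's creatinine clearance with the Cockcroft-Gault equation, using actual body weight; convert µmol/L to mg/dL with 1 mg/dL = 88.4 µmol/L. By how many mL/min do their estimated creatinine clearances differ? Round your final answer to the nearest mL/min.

Patient A: SCr = 165 / 88.4 = 1.867 mg/dL
Patient A: CrCl = (140 − 71) × 66.3 / (72 × 1.867) = 4574.7 / 134.42 ≈ 34.0 mL/min
Patient B: CrCl = (140 − 76) × 84.5 / (72 × 2.8) = 5408.0 / 201.60 ≈ 26.8 mL/min
|34.0 − 26.8| = 7.2 mL/min

7 mL/min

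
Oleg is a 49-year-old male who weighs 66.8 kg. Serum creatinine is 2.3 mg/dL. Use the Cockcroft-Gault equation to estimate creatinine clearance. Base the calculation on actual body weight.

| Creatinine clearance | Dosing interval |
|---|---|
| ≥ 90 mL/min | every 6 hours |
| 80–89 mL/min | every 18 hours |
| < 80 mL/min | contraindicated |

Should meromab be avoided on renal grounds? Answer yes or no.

CrCl = (140 − 49) × 66.8 / (72 × 2.3) = 6078.8 / 165.60 ≈ 36.7 mL/min
CrCl ≈ 37 mL/min, which is < 80 mL/min.

yes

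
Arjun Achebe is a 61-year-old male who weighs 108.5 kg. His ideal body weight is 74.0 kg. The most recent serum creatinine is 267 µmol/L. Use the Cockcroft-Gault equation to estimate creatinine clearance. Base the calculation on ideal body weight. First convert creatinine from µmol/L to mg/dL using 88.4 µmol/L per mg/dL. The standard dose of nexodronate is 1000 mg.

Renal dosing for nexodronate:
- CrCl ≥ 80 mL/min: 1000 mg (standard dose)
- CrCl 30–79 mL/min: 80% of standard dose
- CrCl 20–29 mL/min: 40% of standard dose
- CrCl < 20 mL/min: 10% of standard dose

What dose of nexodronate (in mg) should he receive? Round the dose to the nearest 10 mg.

400 mg

SCr = 267 / 88.4 = 3.02 mg/dL
CrCl = (140 − 61) × 74 / (72 × 3.02) = 5846.0 / 217.44 ≈ 26.9 mL/min
CrCl ≈ 27 mL/min → bracket 20–29 mL/min.
40% of 1000 mg = 400 mg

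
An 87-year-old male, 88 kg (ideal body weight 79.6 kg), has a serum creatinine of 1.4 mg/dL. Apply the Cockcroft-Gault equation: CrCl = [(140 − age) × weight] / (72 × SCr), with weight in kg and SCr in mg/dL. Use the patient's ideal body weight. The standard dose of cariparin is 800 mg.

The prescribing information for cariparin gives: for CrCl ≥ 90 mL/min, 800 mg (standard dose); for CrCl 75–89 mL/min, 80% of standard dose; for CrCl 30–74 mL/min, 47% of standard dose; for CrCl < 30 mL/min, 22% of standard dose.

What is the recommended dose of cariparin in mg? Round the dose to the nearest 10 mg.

380 mg

CrCl = (140 − 87) × 79.6 / (72 × 1.4) = 4218.8 / 100.80 ≈ 41.9 mL/min
CrCl ≈ 42 mL/min → bracket 30–74 mL/min.
47% of 800 mg = 376 mg → 380 mg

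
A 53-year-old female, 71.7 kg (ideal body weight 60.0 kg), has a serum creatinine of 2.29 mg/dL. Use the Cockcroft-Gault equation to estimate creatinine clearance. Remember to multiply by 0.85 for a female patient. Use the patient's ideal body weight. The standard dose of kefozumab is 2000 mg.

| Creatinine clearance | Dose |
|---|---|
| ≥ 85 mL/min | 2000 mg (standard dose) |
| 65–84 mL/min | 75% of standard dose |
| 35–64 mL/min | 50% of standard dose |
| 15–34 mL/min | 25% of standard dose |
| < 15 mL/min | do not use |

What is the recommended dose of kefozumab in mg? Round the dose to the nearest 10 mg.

500 mg

CrCl = (140 − 53) × 60 / (72 × 2.29) × 0.85 = 5220.0 / 164.88 × 0.85 ≈ 26.9 mL/min
CrCl ≈ 27 mL/min → bracket 15–34 mL/min.
25% of 2000 mg = 500 mg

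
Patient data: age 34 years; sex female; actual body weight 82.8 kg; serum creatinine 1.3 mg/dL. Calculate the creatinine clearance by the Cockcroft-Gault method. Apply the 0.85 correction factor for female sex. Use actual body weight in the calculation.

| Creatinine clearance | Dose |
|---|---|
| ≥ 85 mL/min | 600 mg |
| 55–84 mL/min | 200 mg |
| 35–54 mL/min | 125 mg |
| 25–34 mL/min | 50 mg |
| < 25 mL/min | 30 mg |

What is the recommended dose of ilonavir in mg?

200 mg

CrCl = (140 − 34) × 82.8 / (72 × 1.3) × 0.85 = 8776.8 / 93.60 × 0.85 ≈ 79.7 mL/min
CrCl ≈ 80 mL/min → bracket 55–84 mL/min.
Dose for this bracket: 200 mg.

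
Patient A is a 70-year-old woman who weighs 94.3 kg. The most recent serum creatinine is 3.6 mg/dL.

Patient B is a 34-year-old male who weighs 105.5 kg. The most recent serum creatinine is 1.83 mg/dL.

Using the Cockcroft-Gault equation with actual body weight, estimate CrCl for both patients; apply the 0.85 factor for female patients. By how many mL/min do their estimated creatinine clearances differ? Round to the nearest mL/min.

63 mL/min

Patient A: CrCl = (140 − 70) × 94.3 / (72 × 3.6) × 0.85 = 6601.0 / 259.20 × 0.85 ≈ 21.6 mL/min
Patient B: CrCl = (140 − 34) × 105.5 / (72 × 1.83) = 11183.0 / 131.76 ≈ 84.9 mL/min
|21.6 − 84.9| = 63.3 mL/min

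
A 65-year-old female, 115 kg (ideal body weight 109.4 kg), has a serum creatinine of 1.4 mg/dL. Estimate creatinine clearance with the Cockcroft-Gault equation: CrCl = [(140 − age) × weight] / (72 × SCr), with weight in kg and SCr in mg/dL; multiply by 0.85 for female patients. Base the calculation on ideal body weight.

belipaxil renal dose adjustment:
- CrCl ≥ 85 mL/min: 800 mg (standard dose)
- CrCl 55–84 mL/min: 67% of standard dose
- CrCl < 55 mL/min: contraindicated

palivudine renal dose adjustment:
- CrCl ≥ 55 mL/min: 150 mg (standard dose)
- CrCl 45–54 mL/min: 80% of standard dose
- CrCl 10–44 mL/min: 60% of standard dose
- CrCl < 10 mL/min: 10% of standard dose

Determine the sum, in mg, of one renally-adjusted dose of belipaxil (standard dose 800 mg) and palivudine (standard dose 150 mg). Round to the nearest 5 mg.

CrCl = (140 − 65) × 109.4 / (72 × 1.4) × 0.85 = 8205.0 / 100.80 × 0.85 ≈ 69.2 mL/min
CrCl ≈ 69 mL/min.
belipaxil: 55–84 mL/min → 67% of 800 mg = 536 mg.
palivudine: ≥ 55 mL/min → 100% of 150 mg = 150 mg.
Total = 536 + 150 = 686 mg.

685 mg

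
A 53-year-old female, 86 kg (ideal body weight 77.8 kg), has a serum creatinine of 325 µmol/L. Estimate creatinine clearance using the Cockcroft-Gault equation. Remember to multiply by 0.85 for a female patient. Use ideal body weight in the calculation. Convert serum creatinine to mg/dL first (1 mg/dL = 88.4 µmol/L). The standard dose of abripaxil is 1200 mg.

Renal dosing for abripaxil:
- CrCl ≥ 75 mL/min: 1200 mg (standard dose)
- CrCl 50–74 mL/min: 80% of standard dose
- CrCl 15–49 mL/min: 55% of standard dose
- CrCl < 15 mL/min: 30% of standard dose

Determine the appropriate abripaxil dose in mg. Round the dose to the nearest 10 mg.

SCr = 325 / 88.4 = 3.676 mg/dL
CrCl = (140 − 53) × 77.8 / (72 × 3.676) × 0.85 = 6768.6 / 264.67 × 0.85 ≈ 21.7 mL/min
CrCl ≈ 22 mL/min → bracket 15–49 mL/min.
55% of 1200 mg = 660 mg

660 mg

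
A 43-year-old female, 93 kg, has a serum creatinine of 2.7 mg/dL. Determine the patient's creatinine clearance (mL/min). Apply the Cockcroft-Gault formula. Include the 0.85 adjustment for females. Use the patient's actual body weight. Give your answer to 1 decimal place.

39.4 mL/min

CrCl = (140 − 43) × 93 / (72 × 2.7) × 0.85 = 9021.0 / 194.40 × 0.85 ≈ 39.4 mL/min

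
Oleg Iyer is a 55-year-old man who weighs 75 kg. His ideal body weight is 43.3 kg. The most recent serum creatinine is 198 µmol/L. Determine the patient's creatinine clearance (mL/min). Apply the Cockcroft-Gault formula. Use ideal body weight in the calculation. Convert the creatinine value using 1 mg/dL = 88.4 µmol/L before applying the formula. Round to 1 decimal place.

SCr = 198 / 88.4 = 2.24 mg/dL
CrCl = (140 − 55) × 43.3 / (72 × 2.24) = 3680.5 / 161.28 ≈ 22.8 mL/min

22.8 mL/min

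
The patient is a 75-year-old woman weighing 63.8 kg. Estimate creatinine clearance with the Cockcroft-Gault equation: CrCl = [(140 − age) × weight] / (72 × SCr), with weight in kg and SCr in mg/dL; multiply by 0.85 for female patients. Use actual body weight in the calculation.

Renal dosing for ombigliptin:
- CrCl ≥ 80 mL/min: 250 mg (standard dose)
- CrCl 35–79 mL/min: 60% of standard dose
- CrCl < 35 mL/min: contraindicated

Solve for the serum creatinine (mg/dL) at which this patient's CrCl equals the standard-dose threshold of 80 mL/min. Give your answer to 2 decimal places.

0.61 mg/dL

Standard dose requires CrCl ≥ 80 mL/min.
Set (140 − 75) × 63.8 × 0.85 / (72 × SCr) = 80
SCr = (140 − 75) × 63.8 × 0.85 / (72 × 80) = 0.612 mg/dL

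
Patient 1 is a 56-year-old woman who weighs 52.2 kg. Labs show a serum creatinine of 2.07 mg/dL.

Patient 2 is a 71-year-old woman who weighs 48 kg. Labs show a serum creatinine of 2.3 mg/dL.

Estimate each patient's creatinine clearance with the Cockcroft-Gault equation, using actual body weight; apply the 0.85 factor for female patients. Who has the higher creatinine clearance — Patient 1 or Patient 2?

Patient 1: CrCl = (140 − 56) × 52.2 / (72 × 2.07) × 0.85 = 4384.8 / 149.04 × 0.85 ≈ 25.0 mL/min
Patient 2: CrCl = (140 − 71) × 48 / (72 × 2.3) × 0.85 = 3312.0 / 165.60 × 0.85 ≈ 17.0 mL/min
25.0 vs 17.0 mL/min → Patient 1 is higher.

Patient 1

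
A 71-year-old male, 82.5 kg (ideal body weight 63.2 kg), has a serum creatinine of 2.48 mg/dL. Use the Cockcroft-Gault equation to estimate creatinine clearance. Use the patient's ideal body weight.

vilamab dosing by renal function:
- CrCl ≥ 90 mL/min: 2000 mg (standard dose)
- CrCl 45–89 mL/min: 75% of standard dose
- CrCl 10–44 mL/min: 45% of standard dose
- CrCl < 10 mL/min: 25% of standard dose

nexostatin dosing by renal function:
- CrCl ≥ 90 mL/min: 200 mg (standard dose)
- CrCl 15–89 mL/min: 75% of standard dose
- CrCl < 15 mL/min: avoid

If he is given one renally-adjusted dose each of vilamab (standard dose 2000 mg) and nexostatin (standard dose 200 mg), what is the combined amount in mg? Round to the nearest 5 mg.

CrCl = (140 − 71) × 63.2 / (72 × 2.48) = 4360.8 / 178.56 ≈ 24.4 mL/min
CrCl ≈ 24 mL/min.
vilamab: 10–44 mL/min → 45% of 2000 mg = 900 mg.
nexostatin: 15–89 mL/min → 75% of 200 mg = 150 mg.
Total = 900 + 150 = 1050 mg.

1050 mg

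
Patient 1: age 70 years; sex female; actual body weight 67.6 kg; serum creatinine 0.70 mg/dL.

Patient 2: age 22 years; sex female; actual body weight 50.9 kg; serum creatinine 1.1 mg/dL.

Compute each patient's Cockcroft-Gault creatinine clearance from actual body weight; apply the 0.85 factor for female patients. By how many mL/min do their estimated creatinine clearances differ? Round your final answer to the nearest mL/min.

15 mL/min

Patient 1: CrCl = (140 − 70) × 67.6 / (72 × 0.7) × 0.85 = 4732.0 / 50.40 × 0.85 ≈ 79.8 mL/min
Patient 2: CrCl = (140 − 22) × 50.9 / (72 × 1.1) × 0.85 = 6006.2 / 79.20 × 0.85 ≈ 64.5 mL/min
|79.8 − 64.5| = 15.3 mL/min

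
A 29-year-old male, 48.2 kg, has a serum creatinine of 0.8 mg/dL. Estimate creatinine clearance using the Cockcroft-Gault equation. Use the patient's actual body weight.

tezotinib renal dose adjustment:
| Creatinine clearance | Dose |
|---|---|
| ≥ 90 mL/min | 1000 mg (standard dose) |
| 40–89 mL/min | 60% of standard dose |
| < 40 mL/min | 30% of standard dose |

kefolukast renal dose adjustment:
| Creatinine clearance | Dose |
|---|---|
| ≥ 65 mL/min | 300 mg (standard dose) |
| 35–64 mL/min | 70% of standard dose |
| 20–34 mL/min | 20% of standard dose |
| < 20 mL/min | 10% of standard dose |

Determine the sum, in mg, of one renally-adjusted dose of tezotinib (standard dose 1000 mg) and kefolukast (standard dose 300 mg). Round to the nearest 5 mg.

1300 mg

CrCl = (140 − 29) × 48.2 / (72 × 0.8) = 5350.2 / 57.60 ≈ 92.9 mL/min
CrCl ≈ 93 mL/min.
tezotinib: ≥ 90 mL/min → 100% of 1000 mg = 1000 mg.
kefolukast: ≥ 65 mL/min → 100% of 300 mg = 300 mg.
Total = 1000 + 300 = 1300 mg.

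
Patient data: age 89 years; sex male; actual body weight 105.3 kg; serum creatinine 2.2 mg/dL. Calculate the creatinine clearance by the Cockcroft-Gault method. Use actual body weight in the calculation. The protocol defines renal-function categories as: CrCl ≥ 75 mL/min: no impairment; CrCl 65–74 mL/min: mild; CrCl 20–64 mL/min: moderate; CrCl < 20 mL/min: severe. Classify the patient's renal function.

moderate

CrCl = (140 − 89) × 105.3 / (72 × 2.2) = 5370.3 / 158.40 ≈ 33.9 mL/min
34 mL/min falls in the 'moderate' range.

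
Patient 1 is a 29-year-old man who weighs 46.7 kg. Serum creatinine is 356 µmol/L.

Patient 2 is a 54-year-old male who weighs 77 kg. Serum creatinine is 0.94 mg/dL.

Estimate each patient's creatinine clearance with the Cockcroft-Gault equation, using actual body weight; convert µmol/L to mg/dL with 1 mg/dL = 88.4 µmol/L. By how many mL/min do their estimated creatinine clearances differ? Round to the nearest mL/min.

80 mL/min

Patient 1: SCr = 356 / 88.4 = 4.027 mg/dL
Patient 1: CrCl = (140 − 29) × 46.7 / (72 × 4.027) = 5183.7 / 289.94 ≈ 17.9 mL/min
Patient 2: CrCl = (140 − 54) × 77 / (72 × 0.94) = 6622.0 / 67.68 ≈ 97.8 mL/min
|17.9 − 97.8| = 79.9 mL/min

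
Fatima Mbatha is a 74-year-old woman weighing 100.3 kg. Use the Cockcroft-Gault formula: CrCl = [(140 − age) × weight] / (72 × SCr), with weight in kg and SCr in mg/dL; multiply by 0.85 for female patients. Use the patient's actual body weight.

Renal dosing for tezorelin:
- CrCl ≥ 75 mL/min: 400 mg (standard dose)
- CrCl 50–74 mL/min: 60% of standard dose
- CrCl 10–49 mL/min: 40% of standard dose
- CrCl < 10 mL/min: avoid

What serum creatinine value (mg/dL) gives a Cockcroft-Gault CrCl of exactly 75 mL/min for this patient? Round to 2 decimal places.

1.04 mg/dL

Standard dose requires CrCl ≥ 75 mL/min.
Set (140 − 74) × 100.3 × 0.85 / (72 × SCr) = 75
SCr = (140 − 74) × 100.3 × 0.85 / (72 × 75) = 1.042 mg/dL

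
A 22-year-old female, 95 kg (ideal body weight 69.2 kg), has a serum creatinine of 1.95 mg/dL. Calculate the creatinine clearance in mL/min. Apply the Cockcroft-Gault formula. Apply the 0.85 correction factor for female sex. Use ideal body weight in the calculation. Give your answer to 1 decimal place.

CrCl = (140 − 22) × 69.2 / (72 × 1.95) × 0.85 = 8165.6 / 140.40 × 0.85 ≈ 49.4 mL/min

49.4 mL/min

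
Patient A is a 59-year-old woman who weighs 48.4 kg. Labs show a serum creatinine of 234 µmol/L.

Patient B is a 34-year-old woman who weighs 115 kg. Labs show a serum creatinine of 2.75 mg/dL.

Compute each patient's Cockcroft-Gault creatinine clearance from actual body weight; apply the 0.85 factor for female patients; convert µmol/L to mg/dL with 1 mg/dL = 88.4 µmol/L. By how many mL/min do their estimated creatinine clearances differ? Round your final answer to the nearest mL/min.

35 mL/min

Patient A: SCr = 234 / 88.4 = 2.647 mg/dL
Patient A: CrCl = (140 − 59) × 48.4 / (72 × 2.647) × 0.85 = 3920.4 / 190.58 × 0.85 ≈ 17.5 mL/min
Patient B: CrCl = (140 − 34) × 115 / (72 × 2.75) × 0.85 = 12190.0 / 198.00 × 0.85 ≈ 52.3 mL/min
|17.5 − 52.3| = 34.8 mL/min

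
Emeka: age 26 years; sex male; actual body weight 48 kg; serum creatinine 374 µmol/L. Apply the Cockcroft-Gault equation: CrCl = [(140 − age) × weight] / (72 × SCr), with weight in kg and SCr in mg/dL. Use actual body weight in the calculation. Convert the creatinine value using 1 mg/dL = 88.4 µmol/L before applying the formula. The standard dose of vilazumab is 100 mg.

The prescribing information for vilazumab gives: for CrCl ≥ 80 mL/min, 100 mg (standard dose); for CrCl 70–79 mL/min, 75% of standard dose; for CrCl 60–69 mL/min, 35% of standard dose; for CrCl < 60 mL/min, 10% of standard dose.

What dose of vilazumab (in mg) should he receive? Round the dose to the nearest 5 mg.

SCr = 374 / 88.4 = 4.231 mg/dL
CrCl = (140 − 26) × 48 / (72 × 4.231) = 5472.0 / 304.63 ≈ 18.0 mL/min
CrCl ≈ 18 mL/min → bracket < 60 mL/min.
10% of 100 mg = 10 mg

10 mg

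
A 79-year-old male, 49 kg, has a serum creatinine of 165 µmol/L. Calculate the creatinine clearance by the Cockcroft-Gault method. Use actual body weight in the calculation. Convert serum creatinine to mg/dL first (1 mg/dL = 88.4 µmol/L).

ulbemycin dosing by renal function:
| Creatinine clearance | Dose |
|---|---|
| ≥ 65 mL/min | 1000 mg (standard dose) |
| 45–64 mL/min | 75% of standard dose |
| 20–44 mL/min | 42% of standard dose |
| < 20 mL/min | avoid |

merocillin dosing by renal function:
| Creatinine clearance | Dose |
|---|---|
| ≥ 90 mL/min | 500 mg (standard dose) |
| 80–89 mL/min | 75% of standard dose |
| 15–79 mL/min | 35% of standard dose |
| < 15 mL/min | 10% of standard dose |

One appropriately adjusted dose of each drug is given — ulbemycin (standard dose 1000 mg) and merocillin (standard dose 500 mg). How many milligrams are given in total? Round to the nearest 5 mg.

SCr = 165 / 88.4 = 1.867 mg/dL
CrCl = (140 − 79) × 49 / (72 × 1.867) = 2989.0 / 134.42 ≈ 22.2 mL/min
CrCl ≈ 22 mL/min.
ulbemycin: 20–44 mL/min → 42% of 1000 mg = 420 mg.
merocillin: 15–79 mL/min → 35% of 500 mg = 175 mg.
Total = 420 + 175 = 595 mg.

595 mg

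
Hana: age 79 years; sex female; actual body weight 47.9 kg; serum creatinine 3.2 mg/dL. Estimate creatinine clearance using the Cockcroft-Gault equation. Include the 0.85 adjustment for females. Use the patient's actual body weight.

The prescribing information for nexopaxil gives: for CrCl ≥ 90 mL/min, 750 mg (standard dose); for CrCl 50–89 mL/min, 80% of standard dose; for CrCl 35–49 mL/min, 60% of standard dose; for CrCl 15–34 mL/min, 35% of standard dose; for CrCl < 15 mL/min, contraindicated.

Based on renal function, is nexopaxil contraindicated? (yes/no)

yes

CrCl = (140 − 79) × 47.9 / (72 × 3.2) × 0.85 = 2921.9 / 230.40 × 0.85 ≈ 10.8 mL/min
CrCl ≈ 11 mL/min, which is < 15 mL/min.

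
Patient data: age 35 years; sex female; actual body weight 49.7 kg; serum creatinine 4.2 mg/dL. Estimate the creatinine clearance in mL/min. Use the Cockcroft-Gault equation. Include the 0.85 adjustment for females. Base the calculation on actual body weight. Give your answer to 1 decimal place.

14.7 mL/min

CrCl = (140 − 35) × 49.7 / (72 × 4.2) × 0.85 = 5218.5 / 302.40 × 0.85 ≈ 14.7 mL/min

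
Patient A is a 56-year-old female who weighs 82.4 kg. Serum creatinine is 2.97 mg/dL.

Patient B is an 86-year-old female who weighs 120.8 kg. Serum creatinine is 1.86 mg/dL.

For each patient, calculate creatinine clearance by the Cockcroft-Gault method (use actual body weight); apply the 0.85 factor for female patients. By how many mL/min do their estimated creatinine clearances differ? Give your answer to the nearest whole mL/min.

14 mL/min

Patient A: CrCl = (140 − 56) × 82.4 / (72 × 2.97) × 0.85 = 6921.6 / 213.84 × 0.85 ≈ 27.5 mL/min
Patient B: CrCl = (140 − 86) × 120.8 / (72 × 1.86) × 0.85 = 6523.2 / 133.92 × 0.85 ≈ 41.4 mL/min
|27.5 − 41.4| = 13.9 mL/min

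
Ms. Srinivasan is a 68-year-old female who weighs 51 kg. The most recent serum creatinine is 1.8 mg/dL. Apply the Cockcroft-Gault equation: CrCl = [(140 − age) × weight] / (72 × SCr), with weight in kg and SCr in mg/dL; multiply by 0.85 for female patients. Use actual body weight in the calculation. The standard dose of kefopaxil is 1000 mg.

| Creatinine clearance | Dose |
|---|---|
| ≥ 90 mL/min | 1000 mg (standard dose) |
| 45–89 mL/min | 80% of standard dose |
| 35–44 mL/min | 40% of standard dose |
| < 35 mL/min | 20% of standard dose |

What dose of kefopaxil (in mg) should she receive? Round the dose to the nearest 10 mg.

200 mg

CrCl = (140 − 68) × 51 / (72 × 1.8) × 0.85 = 3672.0 / 129.60 × 0.85 ≈ 24.1 mL/min
CrCl ≈ 24 mL/min → bracket < 35 mL/min.
20% of 1000 mg = 200 mg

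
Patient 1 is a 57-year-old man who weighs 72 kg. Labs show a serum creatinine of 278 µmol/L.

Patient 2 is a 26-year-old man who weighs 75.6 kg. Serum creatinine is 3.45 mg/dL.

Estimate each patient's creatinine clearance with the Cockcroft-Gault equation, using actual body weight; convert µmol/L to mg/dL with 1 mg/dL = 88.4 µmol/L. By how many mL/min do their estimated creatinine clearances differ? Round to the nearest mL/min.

8 mL/min

Patient 1: SCr = 278 / 88.4 = 3.145 mg/dL
Patient 1: CrCl = (140 − 57) × 72 / (72 × 3.145) = 5976.0 / 226.44 ≈ 26.4 mL/min
Patient 2: CrCl = (140 − 26) × 75.6 / (72 × 3.45) = 8618.4 / 248.40 ≈ 34.7 mL/min
|26.4 − 34.7| = 8.3 mL/min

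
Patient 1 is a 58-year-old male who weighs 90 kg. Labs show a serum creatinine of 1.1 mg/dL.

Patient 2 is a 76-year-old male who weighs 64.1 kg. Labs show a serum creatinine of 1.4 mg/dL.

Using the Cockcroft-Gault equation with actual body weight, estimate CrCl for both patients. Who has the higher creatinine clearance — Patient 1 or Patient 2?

Patient 1

Patient 1: CrCl = (140 − 58) × 90 / (72 × 1.1) = 7380.0 / 79.20 ≈ 93.2 mL/min
Patient 2: CrCl = (140 − 76) × 64.1 / (72 × 1.4) = 4102.4 / 100.80 ≈ 40.7 mL/min
93.2 vs 40.7 mL/min → Patient 1 is higher.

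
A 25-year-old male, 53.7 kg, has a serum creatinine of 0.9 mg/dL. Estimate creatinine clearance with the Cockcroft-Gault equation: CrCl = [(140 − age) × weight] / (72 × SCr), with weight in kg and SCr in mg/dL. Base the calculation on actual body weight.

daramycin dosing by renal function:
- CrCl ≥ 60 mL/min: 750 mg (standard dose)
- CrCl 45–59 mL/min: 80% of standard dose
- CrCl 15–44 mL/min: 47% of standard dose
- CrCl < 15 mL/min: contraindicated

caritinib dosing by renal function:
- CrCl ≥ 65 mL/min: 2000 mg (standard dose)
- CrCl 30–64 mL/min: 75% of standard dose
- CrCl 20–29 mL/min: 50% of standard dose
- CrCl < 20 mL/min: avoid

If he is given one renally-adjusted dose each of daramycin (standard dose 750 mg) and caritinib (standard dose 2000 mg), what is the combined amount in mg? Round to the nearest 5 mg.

CrCl = (140 − 25) × 53.7 / (72 × 0.9) = 6175.5 / 64.80 ≈ 95.3 mL/min
CrCl ≈ 95 mL/min.
daramycin: ≥ 60 mL/min → 100% of 750 mg = 750 mg.
caritinib: ≥ 65 mL/min → 100% of 2000 mg = 2000 mg.
Total = 750 + 2000 = 2750 mg.

2750 mg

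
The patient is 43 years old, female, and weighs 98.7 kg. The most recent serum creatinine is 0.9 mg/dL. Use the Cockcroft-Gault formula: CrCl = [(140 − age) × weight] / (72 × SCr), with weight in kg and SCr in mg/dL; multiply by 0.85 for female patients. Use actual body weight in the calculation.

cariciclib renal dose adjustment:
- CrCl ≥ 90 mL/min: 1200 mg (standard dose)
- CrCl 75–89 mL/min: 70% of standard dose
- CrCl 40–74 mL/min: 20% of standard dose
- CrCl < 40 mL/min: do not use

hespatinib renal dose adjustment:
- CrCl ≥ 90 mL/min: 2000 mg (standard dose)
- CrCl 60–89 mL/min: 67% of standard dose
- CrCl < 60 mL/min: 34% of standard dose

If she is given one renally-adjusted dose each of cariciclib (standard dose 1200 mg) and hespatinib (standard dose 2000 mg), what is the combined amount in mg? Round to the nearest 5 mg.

3200 mg

CrCl = (140 − 43) × 98.7 / (72 × 0.9) × 0.85 = 9573.9 / 64.80 × 0.85 ≈ 125.6 mL/min
CrCl ≈ 126 mL/min.
cariciclib: ≥ 90 mL/min → 100% of 1200 mg = 1200 mg.
hespatinib: ≥ 90 mL/min → 100% of 2000 mg = 2000 mg.
Total = 1200 + 2000 = 3200 mg.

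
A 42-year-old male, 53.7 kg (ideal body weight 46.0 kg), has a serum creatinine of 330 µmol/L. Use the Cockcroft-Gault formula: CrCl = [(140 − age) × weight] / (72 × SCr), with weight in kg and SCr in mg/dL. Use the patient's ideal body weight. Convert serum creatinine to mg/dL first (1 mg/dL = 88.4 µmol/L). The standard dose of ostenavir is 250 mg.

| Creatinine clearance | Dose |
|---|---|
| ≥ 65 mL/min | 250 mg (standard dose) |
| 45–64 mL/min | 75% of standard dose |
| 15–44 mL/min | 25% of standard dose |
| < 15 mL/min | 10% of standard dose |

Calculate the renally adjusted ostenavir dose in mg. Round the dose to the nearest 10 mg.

SCr = 330 / 88.4 = 3.733 mg/dL
CrCl = (140 − 42) × 46 / (72 × 3.733) = 4508.0 / 268.78 ≈ 16.8 mL/min
CrCl ≈ 17 mL/min → bracket 15–44 mL/min.
25% of 250 mg = 62.5 mg → 60 mg

60 mg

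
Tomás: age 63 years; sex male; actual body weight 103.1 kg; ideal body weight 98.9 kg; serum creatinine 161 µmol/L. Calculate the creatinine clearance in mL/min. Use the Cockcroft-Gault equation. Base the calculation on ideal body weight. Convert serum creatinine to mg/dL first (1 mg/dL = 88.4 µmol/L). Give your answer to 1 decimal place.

58.1 mL/min

SCr = 161 / 88.4 = 1.821 mg/dL
CrCl = (140 − 63) × 98.9 / (72 × 1.821) = 7615.3 / 131.11 ≈ 58.1 mL/min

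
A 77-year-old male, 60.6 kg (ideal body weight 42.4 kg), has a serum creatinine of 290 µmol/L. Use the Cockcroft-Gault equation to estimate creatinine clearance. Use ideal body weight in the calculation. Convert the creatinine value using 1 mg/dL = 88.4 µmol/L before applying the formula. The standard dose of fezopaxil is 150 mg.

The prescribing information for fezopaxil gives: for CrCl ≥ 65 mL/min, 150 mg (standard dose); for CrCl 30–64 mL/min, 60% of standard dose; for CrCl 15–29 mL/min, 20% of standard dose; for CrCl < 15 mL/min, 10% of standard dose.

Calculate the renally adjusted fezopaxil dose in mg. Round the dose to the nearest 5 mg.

15 mg

SCr = 290 / 88.4 = 3.281 mg/dL
CrCl = (140 − 77) × 42.4 / (72 × 3.281) = 2671.2 / 236.23 ≈ 11.3 mL/min
CrCl ≈ 11 mL/min → bracket < 15 mL/min.
10% of 150 mg = 15 mg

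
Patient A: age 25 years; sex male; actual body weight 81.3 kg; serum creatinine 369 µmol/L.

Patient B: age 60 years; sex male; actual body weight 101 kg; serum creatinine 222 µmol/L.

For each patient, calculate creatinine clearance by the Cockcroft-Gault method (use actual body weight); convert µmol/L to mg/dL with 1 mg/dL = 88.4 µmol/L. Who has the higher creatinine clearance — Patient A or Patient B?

Patient A: SCr = 369 / 88.4 = 4.174 mg/dL
Patient A: CrCl = (140 − 25) × 81.3 / (72 × 4.174) = 9349.5 / 300.53 ≈ 31.1 mL/min
Patient B: SCr = 222 / 88.4 = 2.511 mg/dL
Patient B: CrCl = (140 − 60) × 101 / (72 × 2.511) = 8080.0 / 180.79 ≈ 44.7 mL/min
31.1 vs 44.7 mL/min → Patient B is higher.

Patient B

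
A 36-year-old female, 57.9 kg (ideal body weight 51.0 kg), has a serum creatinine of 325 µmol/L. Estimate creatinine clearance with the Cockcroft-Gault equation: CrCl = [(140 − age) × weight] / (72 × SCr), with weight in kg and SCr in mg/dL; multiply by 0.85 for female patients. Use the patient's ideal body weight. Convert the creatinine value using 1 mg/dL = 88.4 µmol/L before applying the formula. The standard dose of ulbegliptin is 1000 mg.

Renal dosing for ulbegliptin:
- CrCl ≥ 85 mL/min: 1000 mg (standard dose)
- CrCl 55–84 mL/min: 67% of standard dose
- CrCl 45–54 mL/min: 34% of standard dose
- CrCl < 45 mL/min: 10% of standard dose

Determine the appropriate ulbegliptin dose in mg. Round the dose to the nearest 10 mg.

100 mg

SCr = 325 / 88.4 = 3.676 mg/dL
CrCl = (140 − 36) × 51 / (72 × 3.676) × 0.85 = 5304.0 / 264.67 × 0.85 ≈ 17.0 mL/min
CrCl ≈ 17 mL/min → bracket < 45 mL/min.
10% of 1000 mg = 100 mg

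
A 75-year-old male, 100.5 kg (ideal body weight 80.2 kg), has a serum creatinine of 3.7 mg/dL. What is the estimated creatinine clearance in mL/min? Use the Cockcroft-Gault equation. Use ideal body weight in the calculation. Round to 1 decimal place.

CrCl = (140 − 75) × 80.2 / (72 × 3.7) = 5213.0 / 266.40 ≈ 19.6 mL/min

19.6 mL/min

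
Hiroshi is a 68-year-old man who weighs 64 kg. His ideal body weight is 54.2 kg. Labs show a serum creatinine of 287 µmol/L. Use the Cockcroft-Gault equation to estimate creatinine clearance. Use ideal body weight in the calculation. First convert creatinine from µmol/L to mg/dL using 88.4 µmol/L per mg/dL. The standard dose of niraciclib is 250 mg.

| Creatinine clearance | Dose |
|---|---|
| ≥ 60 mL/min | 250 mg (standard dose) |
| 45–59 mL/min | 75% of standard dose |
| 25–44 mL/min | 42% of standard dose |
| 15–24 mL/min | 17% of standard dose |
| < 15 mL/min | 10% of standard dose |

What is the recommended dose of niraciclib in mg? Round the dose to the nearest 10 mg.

40 mg

SCr = 287 / 88.4 = 3.247 mg/dL
CrCl = (140 − 68) × 54.2 / (72 × 3.247) = 3902.4 / 233.78 ≈ 16.7 mL/min
CrCl ≈ 17 mL/min → bracket 15–24 mL/min.
17% of 250 mg = 42.5 mg → 40 mg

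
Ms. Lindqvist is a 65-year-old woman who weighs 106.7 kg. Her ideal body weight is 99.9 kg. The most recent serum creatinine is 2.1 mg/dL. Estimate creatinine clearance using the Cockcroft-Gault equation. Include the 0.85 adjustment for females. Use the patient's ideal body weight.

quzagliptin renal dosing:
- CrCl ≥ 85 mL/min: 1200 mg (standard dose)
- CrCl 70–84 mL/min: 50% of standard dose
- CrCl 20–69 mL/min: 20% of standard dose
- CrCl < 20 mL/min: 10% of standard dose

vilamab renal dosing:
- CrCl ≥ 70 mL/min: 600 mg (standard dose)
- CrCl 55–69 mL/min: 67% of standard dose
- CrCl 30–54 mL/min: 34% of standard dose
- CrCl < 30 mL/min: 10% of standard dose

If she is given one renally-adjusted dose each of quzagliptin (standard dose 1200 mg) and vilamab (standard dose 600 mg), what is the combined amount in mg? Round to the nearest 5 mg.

445 mg

CrCl = (140 − 65) × 99.9 / (72 × 2.1) × 0.85 = 7492.5 / 151.20 × 0.85 ≈ 42.1 mL/min
CrCl ≈ 42 mL/min.
quzagliptin: 20–69 mL/min → 20% of 1200 mg = 240 mg.
vilamab: 30–54 mL/min → 34% of 600 mg = 204 mg.
Total = 240 + 204 = 444 mg.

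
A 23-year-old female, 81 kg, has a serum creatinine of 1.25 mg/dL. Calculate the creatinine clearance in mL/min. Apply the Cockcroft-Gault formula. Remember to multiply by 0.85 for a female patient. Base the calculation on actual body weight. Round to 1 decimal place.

CrCl = (140 − 23) × 81 / (72 × 1.25) × 0.85 = 9477.0 / 90.00 × 0.85 ≈ 89.5 mL/min

89.5 mL/min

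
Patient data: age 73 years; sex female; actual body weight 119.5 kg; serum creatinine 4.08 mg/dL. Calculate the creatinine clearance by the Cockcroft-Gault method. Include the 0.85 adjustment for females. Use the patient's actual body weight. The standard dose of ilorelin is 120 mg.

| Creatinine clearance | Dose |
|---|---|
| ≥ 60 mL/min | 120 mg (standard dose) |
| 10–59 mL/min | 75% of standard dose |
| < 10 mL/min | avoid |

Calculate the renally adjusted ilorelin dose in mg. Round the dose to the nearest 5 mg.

CrCl = (140 − 73) × 119.5 / (72 × 4.08) × 0.85 = 8006.5 / 293.76 × 0.85 ≈ 23.2 mL/min
CrCl ≈ 23 mL/min → bracket 10–59 mL/min.
75% of 120 mg = 90 mg

90 mg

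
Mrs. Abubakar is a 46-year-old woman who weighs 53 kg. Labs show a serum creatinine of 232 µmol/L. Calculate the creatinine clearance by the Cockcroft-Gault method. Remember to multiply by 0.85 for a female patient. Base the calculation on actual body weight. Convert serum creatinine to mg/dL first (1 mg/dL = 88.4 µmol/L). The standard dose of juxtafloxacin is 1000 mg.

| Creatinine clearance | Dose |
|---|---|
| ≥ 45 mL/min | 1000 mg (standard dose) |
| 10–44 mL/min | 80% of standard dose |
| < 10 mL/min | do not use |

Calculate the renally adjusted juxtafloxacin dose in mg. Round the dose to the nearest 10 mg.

800 mg

SCr = 232 / 88.4 = 2.624 mg/dL
CrCl = (140 − 46) × 53 / (72 × 2.624) × 0.85 = 4982.0 / 188.93 × 0.85 ≈ 22.4 mL/min
CrCl ≈ 22 mL/min → bracket 10–44 mL/min.
80% of 1000 mg = 800 mg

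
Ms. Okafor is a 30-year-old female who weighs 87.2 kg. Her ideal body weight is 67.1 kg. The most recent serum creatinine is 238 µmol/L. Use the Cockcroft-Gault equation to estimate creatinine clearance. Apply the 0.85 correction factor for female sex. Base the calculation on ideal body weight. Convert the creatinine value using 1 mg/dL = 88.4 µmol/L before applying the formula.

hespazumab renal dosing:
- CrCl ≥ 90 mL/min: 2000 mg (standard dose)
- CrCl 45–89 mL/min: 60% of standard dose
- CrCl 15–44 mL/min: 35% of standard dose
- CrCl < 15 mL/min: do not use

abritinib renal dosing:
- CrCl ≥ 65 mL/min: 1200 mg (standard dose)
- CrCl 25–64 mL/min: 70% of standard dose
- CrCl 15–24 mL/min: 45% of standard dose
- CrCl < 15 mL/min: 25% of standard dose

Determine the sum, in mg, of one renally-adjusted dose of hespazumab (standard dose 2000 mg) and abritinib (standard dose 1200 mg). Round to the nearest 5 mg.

1540 mg

SCr = 238 / 88.4 = 2.692 mg/dL
CrCl = (140 − 30) × 67.1 / (72 × 2.692) × 0.85 = 7381.0 / 193.82 × 0.85 ≈ 32.4 mL/min
CrCl ≈ 32 mL/min.
hespazumab: 15–44 mL/min → 35% of 2000 mg = 700 mg.
abritinib: 25–64 mL/min → 70% of 1200 mg = 840 mg.
Total = 700 + 840 = 1540 mg.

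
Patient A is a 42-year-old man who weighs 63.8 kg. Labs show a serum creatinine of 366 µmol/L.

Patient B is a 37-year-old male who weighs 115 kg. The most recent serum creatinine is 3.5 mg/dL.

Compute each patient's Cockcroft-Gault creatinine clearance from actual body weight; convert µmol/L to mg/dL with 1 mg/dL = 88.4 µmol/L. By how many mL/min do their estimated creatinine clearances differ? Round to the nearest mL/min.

Patient A: SCr = 366 / 88.4 = 4.14 mg/dL
Patient A: CrCl = (140 − 42) × 63.8 / (72 × 4.14) = 6252.4 / 298.08 ≈ 21.0 mL/min
Patient B: CrCl = (140 − 37) × 115 / (72 × 3.5) = 11845.0 / 252.00 ≈ 47.0 mL/min
|21.0 − 47.0| = 26.0 mL/min

26 mL/min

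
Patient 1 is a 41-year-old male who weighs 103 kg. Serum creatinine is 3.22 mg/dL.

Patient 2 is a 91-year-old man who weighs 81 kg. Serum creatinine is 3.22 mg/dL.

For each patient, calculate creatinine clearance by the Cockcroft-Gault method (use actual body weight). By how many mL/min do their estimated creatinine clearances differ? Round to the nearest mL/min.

27 mL/min

Patient 1: CrCl = (140 − 41) × 103 / (72 × 3.22) = 10197.0 / 231.84 ≈ 44.0 mL/min
Patient 2: CrCl = (140 − 91) × 81 / (72 × 3.22) = 3969.0 / 231.84 ≈ 17.1 mL/min
|44.0 − 17.1| = 26.9 mL/min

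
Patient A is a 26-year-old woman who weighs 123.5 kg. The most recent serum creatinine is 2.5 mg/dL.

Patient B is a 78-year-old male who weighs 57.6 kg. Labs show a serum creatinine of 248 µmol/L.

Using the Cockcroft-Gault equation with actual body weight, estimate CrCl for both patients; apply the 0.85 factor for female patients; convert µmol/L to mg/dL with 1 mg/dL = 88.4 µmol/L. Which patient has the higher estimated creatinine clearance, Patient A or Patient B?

Patient A: CrCl = (140 − 26) × 123.5 / (72 × 2.5) × 0.85 = 14079.0 / 180.00 × 0.85 ≈ 66.5 mL/min
Patient B: SCr = 248 / 88.4 = 2.805 mg/dL
Patient B: CrCl = (140 − 78) × 57.6 / (72 × 2.805) = 3571.2 / 201.96 ≈ 17.7 mL/min
66.5 vs 17.7 mL/min → Patient A is higher.

Patient A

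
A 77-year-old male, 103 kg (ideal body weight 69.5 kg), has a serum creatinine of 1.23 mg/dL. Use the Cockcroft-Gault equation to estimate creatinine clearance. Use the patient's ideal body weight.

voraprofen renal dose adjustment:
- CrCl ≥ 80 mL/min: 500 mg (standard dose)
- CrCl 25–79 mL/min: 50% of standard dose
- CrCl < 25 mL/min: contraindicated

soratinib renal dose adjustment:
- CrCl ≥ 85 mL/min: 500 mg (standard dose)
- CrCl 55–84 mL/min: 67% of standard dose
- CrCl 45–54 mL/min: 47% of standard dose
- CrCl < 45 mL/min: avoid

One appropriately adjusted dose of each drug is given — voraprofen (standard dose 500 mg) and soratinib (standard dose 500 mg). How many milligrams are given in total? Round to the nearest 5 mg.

CrCl = (140 − 77) × 69.5 / (72 × 1.23) = 4378.5 / 88.56 ≈ 49.4 mL/min
CrCl ≈ 49 mL/min.
voraprofen: 25–79 mL/min → 50% of 500 mg = 250 mg.
soratinib: 45–54 mL/min → 47% of 500 mg = 235 mg.
Total = 250 + 235 = 485 mg.

485 mg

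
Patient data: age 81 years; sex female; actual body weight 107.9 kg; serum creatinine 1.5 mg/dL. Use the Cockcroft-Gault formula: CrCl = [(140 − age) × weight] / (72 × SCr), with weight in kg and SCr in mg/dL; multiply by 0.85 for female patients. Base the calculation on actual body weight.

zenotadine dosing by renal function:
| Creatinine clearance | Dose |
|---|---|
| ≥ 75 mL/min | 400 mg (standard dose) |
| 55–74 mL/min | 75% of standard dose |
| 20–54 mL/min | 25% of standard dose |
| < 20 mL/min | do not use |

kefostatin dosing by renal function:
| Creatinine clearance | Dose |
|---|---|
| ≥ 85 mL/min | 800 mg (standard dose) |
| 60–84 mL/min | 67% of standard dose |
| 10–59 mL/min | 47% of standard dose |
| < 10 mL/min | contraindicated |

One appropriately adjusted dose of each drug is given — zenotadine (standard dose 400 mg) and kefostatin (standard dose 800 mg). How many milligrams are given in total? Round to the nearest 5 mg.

475 mg

CrCl = (140 − 81) × 107.9 / (72 × 1.5) × 0.85 = 6366.1 / 108.00 × 0.85 ≈ 50.1 mL/min
CrCl ≈ 50 mL/min.
zenotadine: 20–54 mL/min → 25% of 400 mg = 100 mg.
kefostatin: 10–59 mL/min → 47% of 800 mg = 376 mg.
Total = 100 + 376 = 476 mg.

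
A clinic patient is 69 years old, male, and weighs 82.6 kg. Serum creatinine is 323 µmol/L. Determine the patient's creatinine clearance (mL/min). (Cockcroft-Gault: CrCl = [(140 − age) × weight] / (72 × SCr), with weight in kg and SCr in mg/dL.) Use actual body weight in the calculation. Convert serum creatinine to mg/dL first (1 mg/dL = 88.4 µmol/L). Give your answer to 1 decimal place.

22.3 mL/min

SCr = 323 / 88.4 = 3.654 mg/dL
CrCl = (140 − 69) × 82.6 / (72 × 3.654) = 5864.6 / 263.09 ≈ 22.3 mL/min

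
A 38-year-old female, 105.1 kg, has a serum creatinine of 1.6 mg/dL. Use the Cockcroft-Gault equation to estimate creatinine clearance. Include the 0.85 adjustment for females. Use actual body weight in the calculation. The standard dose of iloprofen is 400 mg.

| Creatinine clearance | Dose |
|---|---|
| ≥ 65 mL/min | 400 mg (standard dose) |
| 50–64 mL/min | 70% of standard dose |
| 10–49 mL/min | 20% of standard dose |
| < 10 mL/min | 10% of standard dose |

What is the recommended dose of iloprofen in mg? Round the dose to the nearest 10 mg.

CrCl = (140 − 38) × 105.1 / (72 × 1.6) × 0.85 = 10720.2 / 115.20 × 0.85 ≈ 79.1 mL/min
CrCl ≈ 79 mL/min → bracket ≥ 65 mL/min.
100% of 400 mg = 400 mg

400 mg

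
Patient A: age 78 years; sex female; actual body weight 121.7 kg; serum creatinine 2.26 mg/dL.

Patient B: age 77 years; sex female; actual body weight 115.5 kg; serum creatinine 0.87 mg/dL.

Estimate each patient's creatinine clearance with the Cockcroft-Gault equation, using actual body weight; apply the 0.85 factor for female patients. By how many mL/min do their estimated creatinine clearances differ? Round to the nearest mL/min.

Patient A: CrCl = (140 − 78) × 121.7 / (72 × 2.26) × 0.85 = 7545.4 / 162.72 × 0.85 ≈ 39.4 mL/min
Patient B: CrCl = (140 − 77) × 115.5 / (72 × 0.87) × 0.85 = 7276.5 / 62.64 × 0.85 ≈ 98.7 mL/min
|39.4 − 98.7| = 59.3 mL/min

59 mL/min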